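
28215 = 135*209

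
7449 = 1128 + 6321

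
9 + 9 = 18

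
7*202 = 1414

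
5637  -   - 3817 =9454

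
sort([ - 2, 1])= [ - 2, 1] 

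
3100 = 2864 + 236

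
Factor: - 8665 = - 5^1*1733^1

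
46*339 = 15594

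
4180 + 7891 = 12071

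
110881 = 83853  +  27028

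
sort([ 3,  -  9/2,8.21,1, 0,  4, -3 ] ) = [ - 9/2,-3, 0, 1,3, 4,  8.21 ]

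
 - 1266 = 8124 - 9390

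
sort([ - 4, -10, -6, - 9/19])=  [ - 10, - 6, - 4,-9/19] 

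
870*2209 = 1921830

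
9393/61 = 153  +  60/61= 153.98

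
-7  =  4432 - 4439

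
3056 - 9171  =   - 6115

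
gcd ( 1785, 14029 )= 1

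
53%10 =3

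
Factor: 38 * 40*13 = 19760 = 2^4 *5^1  *  13^1*19^1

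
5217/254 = 20 + 137/254 = 20.54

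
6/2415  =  2/805  =  0.00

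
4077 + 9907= 13984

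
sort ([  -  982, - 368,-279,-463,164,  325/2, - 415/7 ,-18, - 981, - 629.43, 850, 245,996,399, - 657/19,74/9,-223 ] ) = [-982 , - 981,  -  629.43,-463, - 368, - 279 , - 223,-415/7,- 657/19,- 18, 74/9 , 325/2,164,245,399, 850,996]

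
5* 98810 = 494050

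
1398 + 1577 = 2975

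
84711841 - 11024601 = 73687240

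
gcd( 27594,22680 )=378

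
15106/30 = 503 + 8/15 = 503.53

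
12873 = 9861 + 3012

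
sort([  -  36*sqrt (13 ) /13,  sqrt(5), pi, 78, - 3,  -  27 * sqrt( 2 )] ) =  [- 27*sqrt (2 ),- 36 *sqrt( 13 )/13, - 3,sqrt ( 5 ),pi,  78 ] 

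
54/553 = 54/553  =  0.10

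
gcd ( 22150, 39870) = 4430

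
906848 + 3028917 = 3935765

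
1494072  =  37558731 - 36064659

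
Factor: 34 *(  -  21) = - 714 = - 2^1  *  3^1*7^1 * 17^1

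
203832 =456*447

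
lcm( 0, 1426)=0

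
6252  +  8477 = 14729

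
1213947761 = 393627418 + 820320343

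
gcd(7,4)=1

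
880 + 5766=6646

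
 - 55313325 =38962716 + -94276041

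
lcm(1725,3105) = 15525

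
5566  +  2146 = 7712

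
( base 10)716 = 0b1011001100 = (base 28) PG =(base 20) 1FG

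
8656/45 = 192+16/45 = 192.36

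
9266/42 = 220 + 13/21 =220.62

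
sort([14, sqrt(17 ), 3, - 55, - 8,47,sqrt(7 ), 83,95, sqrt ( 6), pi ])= [ - 55 , - 8, sqrt(6 ), sqrt(7 ),  3, pi, sqrt( 17), 14,47,83,  95 ] 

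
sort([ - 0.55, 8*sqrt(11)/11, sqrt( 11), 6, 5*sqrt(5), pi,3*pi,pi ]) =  [ - 0.55, 8*sqrt( 11 )/11 , pi, pi, sqrt ( 11) , 6  ,  3 * pi, 5*sqrt(5) ]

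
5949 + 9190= 15139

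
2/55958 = 1/27979 = 0.00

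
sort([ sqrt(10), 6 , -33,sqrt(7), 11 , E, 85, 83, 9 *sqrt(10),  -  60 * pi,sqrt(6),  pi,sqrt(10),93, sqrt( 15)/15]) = [ - 60*pi, - 33,sqrt(15)/15,sqrt ( 6 ),sqrt ( 7),E,  pi , sqrt( 10 ), sqrt( 10 ),6,11,9 * sqrt( 10), 83,85, 93 ]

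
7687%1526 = 57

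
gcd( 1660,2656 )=332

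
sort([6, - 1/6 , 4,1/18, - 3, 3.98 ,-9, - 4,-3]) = [ - 9, -4,  -  3, - 3, - 1/6, 1/18,3.98,4, 6]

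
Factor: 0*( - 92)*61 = 0 = 0^1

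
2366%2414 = 2366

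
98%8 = 2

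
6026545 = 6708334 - 681789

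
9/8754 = 3/2918 =0.00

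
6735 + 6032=12767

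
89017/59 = 1508+45/59 = 1508.76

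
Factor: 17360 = 2^4  *5^1*7^1 * 31^1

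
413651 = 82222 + 331429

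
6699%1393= 1127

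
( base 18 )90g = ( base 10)2932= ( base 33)2MS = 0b101101110100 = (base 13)1447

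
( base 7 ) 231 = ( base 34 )3I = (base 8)170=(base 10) 120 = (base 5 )440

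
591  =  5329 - 4738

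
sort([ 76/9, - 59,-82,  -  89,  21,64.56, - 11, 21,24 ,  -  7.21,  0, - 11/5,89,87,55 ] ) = [ - 89, - 82, - 59, - 11, - 7.21, - 11/5,0,76/9, 21, 21,24, 55, 64.56  ,  87, 89 ] 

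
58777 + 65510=124287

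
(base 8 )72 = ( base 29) 20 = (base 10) 58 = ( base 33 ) 1P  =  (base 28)22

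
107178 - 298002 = -190824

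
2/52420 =1/26210 = 0.00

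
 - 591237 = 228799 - 820036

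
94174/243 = 387 + 133/243 =387.55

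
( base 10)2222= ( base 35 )1SH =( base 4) 202232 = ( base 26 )37C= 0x8AE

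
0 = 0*1406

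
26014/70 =13007/35 = 371.63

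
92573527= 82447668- - 10125859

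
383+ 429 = 812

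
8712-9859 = -1147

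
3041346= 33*92162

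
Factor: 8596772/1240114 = 2^1*23^(  -  1 ) * 59^1*73^1*499^1*26959^( - 1) = 4298386/620057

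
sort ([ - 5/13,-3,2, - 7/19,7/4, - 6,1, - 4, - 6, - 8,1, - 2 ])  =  [ - 8,- 6, - 6, - 4 , - 3 , - 2,-5/13, - 7/19,1,1,7/4,2]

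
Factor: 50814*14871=755654994= 2^1*3^4*941^1*4957^1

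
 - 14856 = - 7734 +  - 7122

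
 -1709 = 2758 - 4467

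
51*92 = 4692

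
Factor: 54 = 2^1* 3^3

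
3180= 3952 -772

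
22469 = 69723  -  47254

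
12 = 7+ 5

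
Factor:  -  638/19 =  - 2^1*11^1*19^ ( - 1)*29^1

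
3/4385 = 3/4385=   0.00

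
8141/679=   1163/97  =  11.99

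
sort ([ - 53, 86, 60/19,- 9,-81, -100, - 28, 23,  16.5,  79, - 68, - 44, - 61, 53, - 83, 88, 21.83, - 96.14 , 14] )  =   [ - 100, - 96.14, - 83, - 81,-68, - 61,-53, - 44, - 28, - 9,  60/19,14, 16.5 , 21.83,  23, 53, 79, 86,88]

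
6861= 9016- 2155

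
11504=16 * 719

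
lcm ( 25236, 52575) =630900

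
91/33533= 91/33533 = 0.00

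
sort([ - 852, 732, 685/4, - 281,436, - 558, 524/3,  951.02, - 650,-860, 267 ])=[ - 860, - 852, - 650, - 558, - 281, 685/4,524/3, 267, 436, 732 , 951.02] 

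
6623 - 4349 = 2274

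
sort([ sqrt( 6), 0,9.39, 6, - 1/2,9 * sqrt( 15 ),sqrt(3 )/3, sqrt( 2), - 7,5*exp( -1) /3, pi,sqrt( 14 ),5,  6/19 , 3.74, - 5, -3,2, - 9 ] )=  [-9, - 7, - 5, - 3,-1/2,0,6/19,  sqrt(3)/3, 5*exp(-1)/3, sqrt (2 ),2, sqrt( 6 ),pi,3.74,sqrt( 14), 5,6, 9.39,9*sqrt(15 )]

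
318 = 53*6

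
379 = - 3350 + 3729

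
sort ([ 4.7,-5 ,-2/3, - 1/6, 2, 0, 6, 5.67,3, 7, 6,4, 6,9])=[- 5,-2/3, - 1/6 , 0,2,3,  4,  4.7, 5.67,6, 6,6, 7, 9 ]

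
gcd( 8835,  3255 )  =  465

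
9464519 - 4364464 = 5100055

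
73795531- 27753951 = 46041580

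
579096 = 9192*63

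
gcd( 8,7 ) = 1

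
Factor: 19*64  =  2^6*19^1 = 1216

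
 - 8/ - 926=4/463 = 0.01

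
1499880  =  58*25860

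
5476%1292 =308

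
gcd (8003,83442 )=1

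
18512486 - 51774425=-33261939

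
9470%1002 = 452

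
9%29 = 9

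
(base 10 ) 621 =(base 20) 1B1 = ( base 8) 1155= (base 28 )M5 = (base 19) 1dd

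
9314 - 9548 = - 234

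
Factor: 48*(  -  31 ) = -1488 = - 2^4*3^1*31^1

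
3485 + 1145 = 4630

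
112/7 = 16 = 16.00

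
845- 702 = 143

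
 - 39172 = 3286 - 42458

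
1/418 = 1/418 =0.00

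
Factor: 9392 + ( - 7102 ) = 2^1 * 5^1 *229^1 = 2290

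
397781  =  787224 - 389443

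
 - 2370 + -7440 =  - 9810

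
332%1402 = 332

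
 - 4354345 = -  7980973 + 3626628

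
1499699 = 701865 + 797834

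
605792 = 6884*88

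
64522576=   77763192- 13240616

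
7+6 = 13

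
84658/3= 28219+1/3  =  28219.33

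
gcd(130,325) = 65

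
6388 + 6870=13258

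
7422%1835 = 82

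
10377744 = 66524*156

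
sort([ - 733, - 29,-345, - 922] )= [-922, - 733,  -  345, - 29]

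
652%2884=652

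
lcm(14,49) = 98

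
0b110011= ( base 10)51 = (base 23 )25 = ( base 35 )1G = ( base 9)56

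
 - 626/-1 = 626 + 0/1 = 626.00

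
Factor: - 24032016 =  - 2^4 * 3^2*17^1 * 9817^1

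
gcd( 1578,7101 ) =789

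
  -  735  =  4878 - 5613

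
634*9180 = 5820120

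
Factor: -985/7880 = -1/8 = - 2^(-3)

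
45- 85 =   -  40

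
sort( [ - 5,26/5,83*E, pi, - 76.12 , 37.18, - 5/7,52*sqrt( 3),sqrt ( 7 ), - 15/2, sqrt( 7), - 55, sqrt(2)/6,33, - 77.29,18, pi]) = [ - 77.29, - 76.12, - 55, - 15/2,-5,-5/7,sqrt( 2 ) /6, sqrt(7),sqrt(7), pi, pi, 26/5,18,33,37.18, 52 * sqrt ( 3),83*E]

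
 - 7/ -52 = 7/52 = 0.13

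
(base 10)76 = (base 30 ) 2g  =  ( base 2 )1001100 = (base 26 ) 2O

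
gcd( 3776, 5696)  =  64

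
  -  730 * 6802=-4965460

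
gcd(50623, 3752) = 1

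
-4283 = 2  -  4285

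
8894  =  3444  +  5450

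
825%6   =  3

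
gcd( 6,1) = 1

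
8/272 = 1/34 = 0.03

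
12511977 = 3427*3651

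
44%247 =44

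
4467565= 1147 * 3895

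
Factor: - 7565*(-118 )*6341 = 2^1*5^1*17^2*59^1*89^1*373^1  =  5660420470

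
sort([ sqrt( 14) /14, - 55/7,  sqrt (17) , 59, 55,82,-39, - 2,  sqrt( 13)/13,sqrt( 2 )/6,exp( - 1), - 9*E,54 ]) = [ - 39, - 9*E,-55/7,-2,sqrt( 2)/6,  sqrt( 14)/14, sqrt(13 ) /13,exp (  -  1), sqrt( 17),54,55, 59, 82]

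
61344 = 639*96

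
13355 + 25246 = 38601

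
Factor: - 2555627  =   - 17^2*37^1 *239^1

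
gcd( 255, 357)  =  51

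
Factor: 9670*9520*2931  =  269823170400 = 2^5*3^1*5^2*7^1*17^1*967^1 * 977^1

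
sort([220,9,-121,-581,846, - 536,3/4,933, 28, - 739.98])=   [ - 739.98, - 581,  -  536, - 121,  3/4,  9,28,220 , 846, 933]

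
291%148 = 143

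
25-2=23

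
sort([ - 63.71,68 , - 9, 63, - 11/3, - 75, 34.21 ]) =[ - 75, - 63.71, - 9,-11/3, 34.21, 63,68]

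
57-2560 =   -  2503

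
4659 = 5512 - 853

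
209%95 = 19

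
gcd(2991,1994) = 997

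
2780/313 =2780/313 = 8.88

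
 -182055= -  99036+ -83019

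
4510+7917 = 12427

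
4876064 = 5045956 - 169892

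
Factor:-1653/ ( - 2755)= 3^1*5^( - 1 ) = 3/5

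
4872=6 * 812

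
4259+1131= 5390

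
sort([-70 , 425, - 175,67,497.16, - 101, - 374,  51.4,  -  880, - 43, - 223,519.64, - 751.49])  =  [ - 880 , - 751.49, - 374, - 223 ,-175, - 101, - 70, - 43,  51.4, 67 , 425,497.16, 519.64] 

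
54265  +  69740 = 124005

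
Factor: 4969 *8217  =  40830273 = 3^2*11^1*83^1*4969^1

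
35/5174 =35/5174  =  0.01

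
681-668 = 13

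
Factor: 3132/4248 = 2^( - 1 )*3^1*29^1*59^( - 1 )  =  87/118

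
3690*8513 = 31412970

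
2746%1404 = 1342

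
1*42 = 42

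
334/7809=334/7809  =  0.04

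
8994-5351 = 3643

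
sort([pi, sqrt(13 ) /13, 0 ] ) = [ 0,sqrt( 13 ) /13,pi]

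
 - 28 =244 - 272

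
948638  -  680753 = 267885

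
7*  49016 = 343112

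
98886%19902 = 19278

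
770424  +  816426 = 1586850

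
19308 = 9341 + 9967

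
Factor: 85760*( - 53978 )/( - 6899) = 4629153280/6899 = 2^9 * 5^1*67^1*137^1*197^1*6899^( - 1 ) 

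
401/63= 401/63  =  6.37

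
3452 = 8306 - 4854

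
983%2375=983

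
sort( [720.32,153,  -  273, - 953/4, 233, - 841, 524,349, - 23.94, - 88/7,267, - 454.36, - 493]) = [-841, - 493, - 454.36, - 273, - 953/4, - 23.94, - 88/7,153, 233, 267,349,524,720.32 ] 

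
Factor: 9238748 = 2^2 *53^1*43579^1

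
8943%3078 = 2787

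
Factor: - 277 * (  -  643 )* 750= 133583250 = 2^1 * 3^1*5^3*277^1* 643^1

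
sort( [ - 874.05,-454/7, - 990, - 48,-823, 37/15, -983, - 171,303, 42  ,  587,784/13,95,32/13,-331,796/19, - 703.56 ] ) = [-990,-983, - 874.05,- 823, - 703.56, - 331,-171,-454/7, - 48,  32/13 , 37/15,796/19,42, 784/13, 95,303, 587 ]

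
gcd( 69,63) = 3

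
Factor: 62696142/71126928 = 3483119/3951496 = 2^ (-3)*167^1*20857^1*493937^( - 1 )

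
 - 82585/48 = -82585/48=- 1720.52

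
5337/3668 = 1+1669/3668 = 1.46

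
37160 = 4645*8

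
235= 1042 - 807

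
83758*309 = 25881222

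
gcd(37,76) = 1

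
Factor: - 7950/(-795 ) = 10  =  2^1 *5^1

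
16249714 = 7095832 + 9153882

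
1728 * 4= 6912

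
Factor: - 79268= - 2^2*7^1*19^1*149^1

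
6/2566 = 3/1283 = 0.00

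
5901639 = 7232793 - 1331154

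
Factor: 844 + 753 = 1597^1 = 1597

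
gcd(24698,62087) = 1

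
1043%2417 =1043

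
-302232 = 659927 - 962159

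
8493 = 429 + 8064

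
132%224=132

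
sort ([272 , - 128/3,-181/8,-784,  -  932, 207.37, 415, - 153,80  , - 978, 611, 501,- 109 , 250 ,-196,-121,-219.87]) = [ - 978 , -932 , - 784, - 219.87,- 196, - 153 , - 121,-109, - 128/3 ,- 181/8, 80,207.37,  250, 272,  415,501,  611]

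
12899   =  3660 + 9239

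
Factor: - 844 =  -2^2*211^1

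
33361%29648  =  3713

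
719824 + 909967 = 1629791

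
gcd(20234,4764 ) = 2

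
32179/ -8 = -32179/8 = - 4022.38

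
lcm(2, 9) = 18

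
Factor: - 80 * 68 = - 2^6 * 5^1 *17^1 =- 5440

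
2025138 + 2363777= 4388915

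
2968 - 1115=1853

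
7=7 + 0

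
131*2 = 262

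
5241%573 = 84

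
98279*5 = 491395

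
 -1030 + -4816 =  - 5846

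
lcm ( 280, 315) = 2520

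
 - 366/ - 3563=366/3563 = 0.10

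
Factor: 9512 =2^3*29^1*41^1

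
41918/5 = 41918/5 = 8383.60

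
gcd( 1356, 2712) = 1356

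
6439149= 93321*69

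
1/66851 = 1/66851 = 0.00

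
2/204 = 1/102 = 0.01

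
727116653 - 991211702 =-264095049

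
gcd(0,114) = 114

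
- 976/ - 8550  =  488/4275= 0.11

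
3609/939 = 3 + 264/313=3.84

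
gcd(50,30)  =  10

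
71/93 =71/93 = 0.76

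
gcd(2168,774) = 2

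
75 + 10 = 85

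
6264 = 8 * 783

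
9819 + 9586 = 19405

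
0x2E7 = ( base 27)10E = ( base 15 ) 348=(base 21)1E8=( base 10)743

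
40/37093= 40/37093 = 0.00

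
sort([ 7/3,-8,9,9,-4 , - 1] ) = [ - 8, - 4, - 1, 7/3, 9 , 9 ] 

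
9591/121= 79 + 32/121 = 79.26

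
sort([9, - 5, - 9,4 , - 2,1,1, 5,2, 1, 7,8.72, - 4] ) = [ - 9, - 5,-4 , - 2,1,1,1,2,4 , 5,7 , 8.72,9 ]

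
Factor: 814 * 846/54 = 38258/3 = 2^1*3^(-1)*11^1 * 37^1*47^1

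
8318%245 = 233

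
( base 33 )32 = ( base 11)92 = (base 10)101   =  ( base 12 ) 85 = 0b1100101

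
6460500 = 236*27375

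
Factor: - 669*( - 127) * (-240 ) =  - 2^4*3^2*5^1*127^1*223^1 =- 20391120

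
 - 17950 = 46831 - 64781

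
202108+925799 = 1127907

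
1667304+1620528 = 3287832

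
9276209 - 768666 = 8507543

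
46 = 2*23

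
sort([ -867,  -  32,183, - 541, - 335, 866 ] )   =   [ - 867, - 541, - 335, - 32,  183,866 ]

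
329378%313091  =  16287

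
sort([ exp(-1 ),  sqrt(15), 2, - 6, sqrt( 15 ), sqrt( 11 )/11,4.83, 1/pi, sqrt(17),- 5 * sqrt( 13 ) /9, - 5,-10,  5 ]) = [-10, - 6,-5,  -  5 * sqrt (13) /9, sqrt(11 )/11,1/pi,exp (-1 ), 2, sqrt(15 ), sqrt( 15 ),sqrt( 17 ),4.83, 5 ]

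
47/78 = 47/78= 0.60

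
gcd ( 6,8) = 2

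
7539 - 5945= 1594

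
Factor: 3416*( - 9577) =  - 32715032 = -2^3* 7^1*61^2* 157^1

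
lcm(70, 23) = 1610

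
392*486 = 190512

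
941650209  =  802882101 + 138768108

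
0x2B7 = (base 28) ON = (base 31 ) md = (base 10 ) 695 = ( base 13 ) 416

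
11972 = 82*146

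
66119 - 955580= - 889461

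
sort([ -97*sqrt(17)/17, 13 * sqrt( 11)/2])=[-97*sqrt( 17) /17, 13*sqrt( 11)/2 ] 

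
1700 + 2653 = 4353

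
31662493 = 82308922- 50646429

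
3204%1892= 1312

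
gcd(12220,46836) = 4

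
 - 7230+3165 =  - 4065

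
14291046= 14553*982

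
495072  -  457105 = 37967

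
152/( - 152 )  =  - 1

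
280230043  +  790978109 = 1071208152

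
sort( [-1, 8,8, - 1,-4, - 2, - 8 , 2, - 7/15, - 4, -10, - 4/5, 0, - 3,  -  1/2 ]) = [-10, - 8, - 4,-4, - 3, - 2, - 1, - 1, - 4/5,-1/2, - 7/15,0, 2, 8 , 8]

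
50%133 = 50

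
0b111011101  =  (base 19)162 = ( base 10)477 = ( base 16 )1dd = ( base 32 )ET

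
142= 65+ 77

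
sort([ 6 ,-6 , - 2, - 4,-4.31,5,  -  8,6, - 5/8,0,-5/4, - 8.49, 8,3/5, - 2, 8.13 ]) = [ - 8.49, - 8, - 6,-4.31, - 4,-2,-2,-5/4, - 5/8, 0, 3/5, 5, 6, 6,8, 8.13] 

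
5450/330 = 545/33=16.52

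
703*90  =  63270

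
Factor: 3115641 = 3^1*17^1*61091^1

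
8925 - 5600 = 3325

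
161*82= 13202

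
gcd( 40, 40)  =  40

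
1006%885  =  121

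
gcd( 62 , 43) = 1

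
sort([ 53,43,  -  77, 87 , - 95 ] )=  [  -  95, - 77 , 43 , 53,  87] 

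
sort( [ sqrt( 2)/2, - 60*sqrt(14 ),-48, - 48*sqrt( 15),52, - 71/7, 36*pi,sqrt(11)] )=[ - 60 *sqrt (14 ), - 48*sqrt(15 ),-48, - 71/7,sqrt (2 )/2 , sqrt( 11),52,36*pi]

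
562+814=1376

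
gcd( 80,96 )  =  16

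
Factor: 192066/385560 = 269/540 = 2^( - 2 )*3^( - 3 )*5^( - 1 ) * 269^1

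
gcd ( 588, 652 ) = 4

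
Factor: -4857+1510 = -3347^1 = - 3347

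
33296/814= 40 + 368/407 = 40.90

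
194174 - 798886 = -604712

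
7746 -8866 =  - 1120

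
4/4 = 1 = 1.00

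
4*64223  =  256892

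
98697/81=1218  +  13/27 = 1218.48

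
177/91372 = 177/91372 = 0.00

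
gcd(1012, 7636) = 92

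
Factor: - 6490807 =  - 23^1* 43^1*6563^1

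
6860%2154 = 398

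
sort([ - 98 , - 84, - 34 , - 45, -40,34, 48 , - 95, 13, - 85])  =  [  -  98, - 95, - 85,  -  84, - 45, - 40, - 34 , 13, 34 , 48 ]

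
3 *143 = 429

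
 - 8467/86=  - 99 + 47/86  =  - 98.45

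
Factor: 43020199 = 19^1*1087^1*2083^1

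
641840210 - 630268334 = 11571876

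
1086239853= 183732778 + 902507075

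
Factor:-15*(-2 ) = 2^1 * 3^1*5^1 = 30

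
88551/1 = 88551= 88551.00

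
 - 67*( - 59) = 3953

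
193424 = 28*6908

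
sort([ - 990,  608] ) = [ - 990, 608 ] 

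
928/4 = 232 = 232.00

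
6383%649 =542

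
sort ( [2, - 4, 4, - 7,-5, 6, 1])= [ - 7, - 5,-4,1, 2, 4,6 ]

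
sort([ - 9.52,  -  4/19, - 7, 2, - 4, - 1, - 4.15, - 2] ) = [ - 9.52,-7,  -  4.15, - 4, - 2, - 1, - 4/19, 2 ] 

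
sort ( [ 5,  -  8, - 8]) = [-8,  -  8 , 5]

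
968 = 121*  8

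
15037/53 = 15037/53 = 283.72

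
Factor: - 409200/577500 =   -  2^2*5^( - 2)*7^(-1)*31^1 = -  124/175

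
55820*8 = 446560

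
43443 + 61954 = 105397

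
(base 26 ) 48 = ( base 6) 304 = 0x70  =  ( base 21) 57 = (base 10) 112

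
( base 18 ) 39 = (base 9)70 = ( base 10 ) 63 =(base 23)2h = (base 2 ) 111111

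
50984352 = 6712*7596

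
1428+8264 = 9692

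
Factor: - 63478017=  - 3^2*  17^1*414889^1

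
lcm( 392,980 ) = 1960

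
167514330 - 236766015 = -69251685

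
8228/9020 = 187/205  =  0.91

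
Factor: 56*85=2^3*5^1*7^1*17^1  =  4760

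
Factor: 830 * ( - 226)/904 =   -  415/2 = - 2^ (  -  1) * 5^1*83^1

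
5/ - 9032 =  - 1 + 9027/9032=- 0.00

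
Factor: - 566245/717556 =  - 2^ ( - 2) * 5^1*7^( -3)*269^1 * 421^1* 523^( - 1 ) 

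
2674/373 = 7 +63/373 = 7.17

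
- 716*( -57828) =41404848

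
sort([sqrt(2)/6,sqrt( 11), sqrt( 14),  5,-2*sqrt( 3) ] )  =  [ - 2*sqrt ( 3), sqrt( 2)/6,sqrt( 11) , sqrt( 14) , 5 ] 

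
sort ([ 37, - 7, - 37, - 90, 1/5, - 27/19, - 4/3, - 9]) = [ - 90, - 37, - 9, -7, - 27/19, - 4/3,1/5,37]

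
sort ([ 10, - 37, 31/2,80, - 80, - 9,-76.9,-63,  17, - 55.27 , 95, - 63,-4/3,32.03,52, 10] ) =[-80, - 76.9, - 63,-63, - 55.27 , - 37, - 9, - 4/3,10,10,  31/2,17,32.03, 52,80,95]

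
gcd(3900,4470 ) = 30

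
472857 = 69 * 6853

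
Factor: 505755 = 3^2*5^1*11239^1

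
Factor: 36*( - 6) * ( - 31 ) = 2^3*3^3*31^1= 6696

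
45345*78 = 3536910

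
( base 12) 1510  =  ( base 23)4em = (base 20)630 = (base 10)2460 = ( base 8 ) 4634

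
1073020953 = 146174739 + 926846214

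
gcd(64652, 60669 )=7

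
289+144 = 433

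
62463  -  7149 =55314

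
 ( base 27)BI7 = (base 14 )3160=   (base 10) 8512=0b10000101000000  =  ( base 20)115c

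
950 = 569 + 381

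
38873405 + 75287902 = 114161307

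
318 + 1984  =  2302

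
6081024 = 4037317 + 2043707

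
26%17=9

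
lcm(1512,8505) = 68040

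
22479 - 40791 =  - 18312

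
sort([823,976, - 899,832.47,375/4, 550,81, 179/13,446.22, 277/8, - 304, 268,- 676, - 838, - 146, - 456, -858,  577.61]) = [-899, - 858,- 838, - 676,-456,-304,  -  146,179/13, 277/8, 81, 375/4,268,446.22, 550,577.61, 823,832.47 , 976]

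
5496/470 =11 + 163/235 = 11.69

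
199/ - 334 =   -  199/334 = -0.60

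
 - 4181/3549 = - 2  +  2917/3549 = - 1.18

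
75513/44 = 75513/44 = 1716.20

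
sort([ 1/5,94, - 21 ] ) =[ - 21, 1/5,94]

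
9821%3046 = 683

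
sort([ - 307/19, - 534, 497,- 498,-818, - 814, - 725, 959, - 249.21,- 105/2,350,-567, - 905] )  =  [ - 905, - 818,-814, - 725, - 567,- 534, - 498, - 249.21, - 105/2, - 307/19, 350 , 497,959]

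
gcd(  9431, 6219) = 1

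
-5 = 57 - 62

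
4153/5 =4153/5  =  830.60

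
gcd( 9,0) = 9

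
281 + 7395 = 7676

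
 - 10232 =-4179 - 6053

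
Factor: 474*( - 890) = -421860 = - 2^2*3^1*5^1*79^1*89^1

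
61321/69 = 888 + 49/69 = 888.71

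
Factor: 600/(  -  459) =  - 200/153 = - 2^3*3^( - 2)*5^2*17^(-1)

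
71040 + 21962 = 93002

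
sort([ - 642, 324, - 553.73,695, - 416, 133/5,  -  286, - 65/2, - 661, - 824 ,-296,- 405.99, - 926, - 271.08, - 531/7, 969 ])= [ - 926, - 824, - 661, - 642 , - 553.73,-416, - 405.99 , - 296, - 286,-271.08, - 531/7, - 65/2,133/5,324,695, 969 ]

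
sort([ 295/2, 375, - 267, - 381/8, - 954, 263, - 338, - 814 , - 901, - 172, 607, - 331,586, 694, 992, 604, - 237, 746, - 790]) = [ - 954, - 901, - 814, - 790,  -  338, - 331, - 267, - 237, - 172 , - 381/8,295/2, 263, 375, 586 , 604,607,694, 746,  992 ] 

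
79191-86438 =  - 7247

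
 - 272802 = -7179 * 38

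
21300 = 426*50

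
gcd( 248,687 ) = 1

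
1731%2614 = 1731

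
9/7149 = 3/2383 = 0.00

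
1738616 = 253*6872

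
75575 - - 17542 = 93117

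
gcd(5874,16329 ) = 3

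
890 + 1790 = 2680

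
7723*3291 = 25416393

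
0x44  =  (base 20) 38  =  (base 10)68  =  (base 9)75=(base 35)1X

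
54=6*9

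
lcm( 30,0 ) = 0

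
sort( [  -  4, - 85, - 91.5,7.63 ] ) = [-91.5, - 85, - 4,  7.63 ]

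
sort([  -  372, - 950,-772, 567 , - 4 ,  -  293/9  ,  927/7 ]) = [ - 950, - 772, - 372,-293/9, - 4,927/7,567 ]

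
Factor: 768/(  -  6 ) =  - 128  =  - 2^7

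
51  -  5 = 46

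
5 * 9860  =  49300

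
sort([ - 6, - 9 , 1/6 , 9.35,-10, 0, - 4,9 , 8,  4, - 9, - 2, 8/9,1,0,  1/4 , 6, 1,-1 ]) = [ - 10, - 9, - 9, - 6, - 4, - 2, - 1 , 0,0,1/6,1/4, 8/9 , 1,1, 4 , 6 , 8, 9,9.35 ] 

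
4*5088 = 20352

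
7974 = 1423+6551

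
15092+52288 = 67380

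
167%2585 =167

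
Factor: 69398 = 2^1*7^1*4957^1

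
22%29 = 22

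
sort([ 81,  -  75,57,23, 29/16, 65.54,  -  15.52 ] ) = [-75, - 15.52, 29/16, 23,57, 65.54, 81]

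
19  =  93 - 74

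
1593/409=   1593/409 = 3.89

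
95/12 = 7 + 11/12 = 7.92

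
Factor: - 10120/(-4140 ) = 22/9 = 2^1* 3^(  -  2 )* 11^1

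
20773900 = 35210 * 590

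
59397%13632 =4869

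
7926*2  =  15852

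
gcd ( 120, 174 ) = 6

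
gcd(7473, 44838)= 7473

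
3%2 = 1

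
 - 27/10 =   -  27/10 = - 2.70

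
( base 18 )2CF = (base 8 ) 1557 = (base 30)T9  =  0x36F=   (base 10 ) 879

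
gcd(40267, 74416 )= 1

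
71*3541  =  251411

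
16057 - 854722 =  - 838665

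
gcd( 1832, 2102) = 2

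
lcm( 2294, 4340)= 160580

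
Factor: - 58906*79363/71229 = -4674956878/71229 = -2^1*3^(-1)*19^1*4177^1*23743^( - 1 )*29453^1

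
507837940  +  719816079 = 1227654019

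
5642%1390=82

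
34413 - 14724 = 19689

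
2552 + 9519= 12071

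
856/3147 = 856/3147 = 0.27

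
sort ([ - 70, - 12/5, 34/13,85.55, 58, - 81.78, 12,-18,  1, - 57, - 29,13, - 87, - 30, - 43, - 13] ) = [  -  87, - 81.78, - 70, - 57, - 43, - 30, - 29, - 18,  -  13,-12/5, 1  ,  34/13,12, 13 , 58, 85.55]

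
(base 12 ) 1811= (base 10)2893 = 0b101101001101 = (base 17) A03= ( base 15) CCD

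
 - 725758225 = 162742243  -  888500468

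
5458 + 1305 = 6763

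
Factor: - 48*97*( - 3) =13968 =2^4 * 3^2*97^1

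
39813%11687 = 4752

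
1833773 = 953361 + 880412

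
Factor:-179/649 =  - 11^( - 1 ) * 59^( - 1 )*179^1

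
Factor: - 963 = - 3^2*107^1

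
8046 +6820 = 14866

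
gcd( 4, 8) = 4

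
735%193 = 156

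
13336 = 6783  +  6553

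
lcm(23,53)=1219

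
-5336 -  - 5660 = 324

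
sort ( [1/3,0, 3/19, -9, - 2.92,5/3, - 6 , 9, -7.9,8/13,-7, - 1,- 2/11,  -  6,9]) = [ - 9,- 7.9,-7,-6, - 6, - 2.92,-1, - 2/11, 0,3/19,1/3,  8/13,5/3,9,  9 ]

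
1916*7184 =13764544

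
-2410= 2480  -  4890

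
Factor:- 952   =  -2^3*7^1*17^1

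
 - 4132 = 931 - 5063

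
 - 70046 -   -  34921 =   -  35125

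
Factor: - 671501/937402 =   -  2^( - 1)*83^(  -  1)*5647^(- 1 )*671501^1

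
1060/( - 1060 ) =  - 1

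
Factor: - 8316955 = -5^1*1663391^1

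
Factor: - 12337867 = -23^2*83^1*281^1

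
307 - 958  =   - 651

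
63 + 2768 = 2831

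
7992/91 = 87 + 75/91 = 87.82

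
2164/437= 4 + 416/437 = 4.95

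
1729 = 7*247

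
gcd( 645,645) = 645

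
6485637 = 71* 91347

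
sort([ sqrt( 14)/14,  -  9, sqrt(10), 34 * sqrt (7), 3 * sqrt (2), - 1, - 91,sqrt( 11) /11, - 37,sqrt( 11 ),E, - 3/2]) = [-91 , - 37, -9, - 3/2, -1, sqrt(14 )/14,sqrt ( 11) /11,E,sqrt (10),  sqrt(  11), 3*sqrt(2), 34*sqrt (7 )] 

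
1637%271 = 11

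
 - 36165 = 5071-41236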